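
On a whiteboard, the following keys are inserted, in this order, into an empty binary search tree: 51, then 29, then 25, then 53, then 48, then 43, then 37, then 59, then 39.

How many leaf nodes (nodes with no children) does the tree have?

Insert 51: tree is empty, so 51 becomes the root.
Insert 29: 29 < 51 → go left. Place as left child of 51.
Insert 25: 25 < 51 → go left; 25 < 29 → go left. Place as left child of 29.
Insert 53: 53 > 51 → go right. Place as right child of 51.
Insert 48: 48 < 51 → go left; 48 > 29 → go right. Place as right child of 29.
Insert 43: 43 < 51 → go left; 43 > 29 → go right; 43 < 48 → go left. Place as left child of 48.
Insert 37: 37 < 51 → go left; 37 > 29 → go right; 37 < 48 → go left; 37 < 43 → go left. Place as left child of 43.
Insert 59: 59 > 51 → go right; 59 > 53 → go right. Place as right child of 53.
Insert 39: 39 < 51 → go left; 39 > 29 → go right; 39 < 48 → go left; 39 < 43 → go left; 39 > 37 → go right. Place as right child of 37.

Leaves: 25, 39, 59 — 3 in total.

3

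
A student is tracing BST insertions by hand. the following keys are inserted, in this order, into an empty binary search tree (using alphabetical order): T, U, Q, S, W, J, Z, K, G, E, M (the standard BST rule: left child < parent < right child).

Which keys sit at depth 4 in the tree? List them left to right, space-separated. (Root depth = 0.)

E M

T: root
U: right child of T (depth 1)
Q: left child of T (depth 1)
S: right child of Q (depth 2)
W: right child of U (depth 2)
J: left child of Q (depth 2)
Z: right child of W (depth 3)
K: right child of J (depth 3)
G: left child of J (depth 3)
E: left child of G (depth 4)
M: right child of K (depth 4)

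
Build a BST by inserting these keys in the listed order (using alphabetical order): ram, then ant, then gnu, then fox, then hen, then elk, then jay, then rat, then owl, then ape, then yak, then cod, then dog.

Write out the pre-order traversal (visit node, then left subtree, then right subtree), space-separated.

Resulting structure (node: left, right):
  ram: L=ant, R=rat
  ant: L=–, R=gnu
  gnu: L=fox, R=hen
  fox: L=elk, R=–
  hen: L=–, R=jay
  elk: L=ape, R=–
  jay: L=–, R=owl
  rat: L=–, R=yak
  owl: L=–, R=–
  ape: L=–, R=cod
  yak: L=–, R=–
  cod: L=–, R=dog
  dog: L=–, R=–

ram ant gnu fox elk ape cod dog hen jay owl rat yak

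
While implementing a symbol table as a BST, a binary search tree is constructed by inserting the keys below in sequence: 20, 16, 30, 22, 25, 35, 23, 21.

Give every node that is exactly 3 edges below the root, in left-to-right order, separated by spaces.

21 25

20: root
16: left child of 20 (depth 1)
30: right child of 20 (depth 1)
22: left child of 30 (depth 2)
25: right child of 22 (depth 3)
35: right child of 30 (depth 2)
23: left child of 25 (depth 4)
21: left child of 22 (depth 3)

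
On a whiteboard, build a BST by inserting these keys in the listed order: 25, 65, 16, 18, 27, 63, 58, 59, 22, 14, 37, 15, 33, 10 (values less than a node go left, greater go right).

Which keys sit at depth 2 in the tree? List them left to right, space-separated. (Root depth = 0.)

14 18 27

Resulting structure (node: left, right):
  25: L=16, R=65
  65: L=27, R=–
  16: L=14, R=18
  18: L=–, R=22
  27: L=–, R=63
  63: L=58, R=–
  58: L=37, R=59
  59: L=–, R=–
  22: L=–, R=–
  14: L=10, R=15
  37: L=33, R=–
  15: L=–, R=–
  33: L=–, R=–
  10: L=–, R=–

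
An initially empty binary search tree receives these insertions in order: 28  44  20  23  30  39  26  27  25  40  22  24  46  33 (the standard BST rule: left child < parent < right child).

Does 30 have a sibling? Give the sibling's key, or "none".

Resulting structure (node: left, right):
  28: L=20, R=44
  44: L=30, R=46
  20: L=–, R=23
  23: L=22, R=26
  30: L=–, R=39
  39: L=33, R=40
  26: L=25, R=27
  27: L=–, R=–
  25: L=24, R=–
  40: L=–, R=–
  22: L=–, R=–
  24: L=–, R=–
  46: L=–, R=–
  33: L=–, R=–

30's parent is 44; the other child of 44 is 46.

46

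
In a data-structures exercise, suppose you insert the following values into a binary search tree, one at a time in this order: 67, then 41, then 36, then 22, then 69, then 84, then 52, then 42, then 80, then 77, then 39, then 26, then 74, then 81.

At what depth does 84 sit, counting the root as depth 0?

2

Resulting structure (node: left, right):
  67: L=41, R=69
  41: L=36, R=52
  36: L=22, R=39
  22: L=–, R=26
  69: L=–, R=84
  84: L=80, R=–
  52: L=42, R=–
  42: L=–, R=–
  80: L=77, R=81
  77: L=74, R=–
  39: L=–, R=–
  26: L=–, R=–
  74: L=–, R=–
  81: L=–, R=–

Path to 84: 67 → 69 → 84, which is 2 edges.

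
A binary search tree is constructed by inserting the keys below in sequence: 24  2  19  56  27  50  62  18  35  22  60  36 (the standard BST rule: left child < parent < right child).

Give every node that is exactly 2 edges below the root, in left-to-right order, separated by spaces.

19 27 62

Insert 24: tree is empty, so 24 becomes the root.
Insert 2: 2 < 24 → go left. Place as left child of 24.
Insert 19: 19 < 24 → go left; 19 > 2 → go right. Place as right child of 2.
Insert 56: 56 > 24 → go right. Place as right child of 24.
Insert 27: 27 > 24 → go right; 27 < 56 → go left. Place as left child of 56.
Insert 50: 50 > 24 → go right; 50 < 56 → go left; 50 > 27 → go right. Place as right child of 27.
Insert 62: 62 > 24 → go right; 62 > 56 → go right. Place as right child of 56.
Insert 18: 18 < 24 → go left; 18 > 2 → go right; 18 < 19 → go left. Place as left child of 19.
Insert 35: 35 > 24 → go right; 35 < 56 → go left; 35 > 27 → go right; 35 < 50 → go left. Place as left child of 50.
Insert 22: 22 < 24 → go left; 22 > 2 → go right; 22 > 19 → go right. Place as right child of 19.
Insert 60: 60 > 24 → go right; 60 > 56 → go right; 60 < 62 → go left. Place as left child of 62.
Insert 36: 36 > 24 → go right; 36 < 56 → go left; 36 > 27 → go right; 36 < 50 → go left; 36 > 35 → go right. Place as right child of 35.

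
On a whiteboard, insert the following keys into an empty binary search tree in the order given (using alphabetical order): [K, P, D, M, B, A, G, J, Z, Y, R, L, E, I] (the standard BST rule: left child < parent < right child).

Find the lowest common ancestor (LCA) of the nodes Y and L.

P

K: root
P: right child of K (depth 1)
D: left child of K (depth 1)
M: left child of P (depth 2)
B: left child of D (depth 2)
A: left child of B (depth 3)
G: right child of D (depth 2)
J: right child of G (depth 3)
Z: right child of P (depth 2)
Y: left child of Z (depth 3)
R: left child of Y (depth 4)
L: left child of M (depth 3)
E: left child of G (depth 3)
I: left child of J (depth 4)

Path to Y: K → P → Z → Y
Path to L: K → P → M → L
The paths share a prefix ending at P, then split left and right.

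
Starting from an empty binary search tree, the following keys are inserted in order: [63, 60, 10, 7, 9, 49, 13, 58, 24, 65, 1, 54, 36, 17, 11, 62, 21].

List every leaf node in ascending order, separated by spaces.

1 9 11 21 36 54 62 65

Resulting structure (node: left, right):
  63: L=60, R=65
  60: L=10, R=62
  10: L=7, R=49
  7: L=1, R=9
  9: L=–, R=–
  49: L=13, R=58
  13: L=11, R=24
  58: L=54, R=–
  24: L=17, R=36
  65: L=–, R=–
  1: L=–, R=–
  54: L=–, R=–
  36: L=–, R=–
  17: L=–, R=21
  11: L=–, R=–
  62: L=–, R=–
  21: L=–, R=–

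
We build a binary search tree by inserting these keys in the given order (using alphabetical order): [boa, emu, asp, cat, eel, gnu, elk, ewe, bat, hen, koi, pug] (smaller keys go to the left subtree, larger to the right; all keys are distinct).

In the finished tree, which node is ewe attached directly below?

Resulting structure (node: left, right):
  boa: L=asp, R=emu
  emu: L=cat, R=gnu
  asp: L=–, R=bat
  cat: L=–, R=eel
  eel: L=–, R=elk
  gnu: L=ewe, R=hen
  elk: L=–, R=–
  ewe: L=–, R=–
  bat: L=–, R=–
  hen: L=–, R=koi
  koi: L=–, R=pug
  pug: L=–, R=–

gnu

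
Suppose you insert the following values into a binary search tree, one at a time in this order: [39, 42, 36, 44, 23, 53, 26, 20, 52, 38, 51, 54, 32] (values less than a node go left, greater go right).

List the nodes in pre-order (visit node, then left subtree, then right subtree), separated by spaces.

39 36 23 20 26 32 38 42 44 53 52 51 54

Resulting structure (node: left, right):
  39: L=36, R=42
  42: L=–, R=44
  36: L=23, R=38
  44: L=–, R=53
  23: L=20, R=26
  53: L=52, R=54
  26: L=–, R=32
  20: L=–, R=–
  52: L=51, R=–
  38: L=–, R=–
  51: L=–, R=–
  54: L=–, R=–
  32: L=–, R=–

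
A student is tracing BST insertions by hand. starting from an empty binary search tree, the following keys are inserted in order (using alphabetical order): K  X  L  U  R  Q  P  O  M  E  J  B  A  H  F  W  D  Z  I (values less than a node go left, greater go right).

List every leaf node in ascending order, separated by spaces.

A D F I M W Z

Insert K: tree is empty, so K becomes the root.
Insert X: X > K → go right. Place as right child of K.
Insert L: L > K → go right; L < X → go left. Place as left child of X.
Insert U: U > K → go right; U < X → go left; U > L → go right. Place as right child of L.
Insert R: R > K → go right; R < X → go left; R > L → go right; R < U → go left. Place as left child of U.
Insert Q: Q > K → go right; Q < X → go left; Q > L → go right; Q < U → go left; Q < R → go left. Place as left child of R.
Insert P: P > K → go right; P < X → go left; P > L → go right; P < U → go left; P < R → go left; P < Q → go left. Place as left child of Q.
Insert O: O > K → go right; O < X → go left; O > L → go right; O < U → go left; O < R → go left; O < Q → go left; O < P → go left. Place as left child of P.
Insert M: M > K → go right; M < X → go left; M > L → go right; M < U → go left; M < R → go left; M < Q → go left; M < P → go left; M < O → go left. Place as left child of O.
Insert E: E < K → go left. Place as left child of K.
Insert J: J < K → go left; J > E → go right. Place as right child of E.
Insert B: B < K → go left; B < E → go left. Place as left child of E.
Insert A: A < K → go left; A < E → go left; A < B → go left. Place as left child of B.
Insert H: H < K → go left; H > E → go right; H < J → go left. Place as left child of J.
Insert F: F < K → go left; F > E → go right; F < J → go left; F < H → go left. Place as left child of H.
Insert W: W > K → go right; W < X → go left; W > L → go right; W > U → go right. Place as right child of U.
Insert D: D < K → go left; D < E → go left; D > B → go right. Place as right child of B.
Insert Z: Z > K → go right; Z > X → go right. Place as right child of X.
Insert I: I < K → go left; I > E → go right; I < J → go left; I > H → go right. Place as right child of H.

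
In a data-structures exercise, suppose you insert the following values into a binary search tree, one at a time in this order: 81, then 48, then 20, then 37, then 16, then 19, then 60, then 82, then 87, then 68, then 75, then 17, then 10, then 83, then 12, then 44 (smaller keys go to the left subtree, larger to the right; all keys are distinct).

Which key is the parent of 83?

81: root
48: left child of 81 (depth 1)
20: left child of 48 (depth 2)
37: right child of 20 (depth 3)
16: left child of 20 (depth 3)
19: right child of 16 (depth 4)
60: right child of 48 (depth 2)
82: right child of 81 (depth 1)
87: right child of 82 (depth 2)
68: right child of 60 (depth 3)
75: right child of 68 (depth 4)
17: left child of 19 (depth 5)
10: left child of 16 (depth 4)
83: left child of 87 (depth 3)
12: right child of 10 (depth 5)
44: right child of 37 (depth 4)

87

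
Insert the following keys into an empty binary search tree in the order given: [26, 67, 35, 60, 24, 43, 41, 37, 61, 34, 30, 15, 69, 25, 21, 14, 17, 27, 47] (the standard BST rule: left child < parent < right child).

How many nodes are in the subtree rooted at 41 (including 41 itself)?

Resulting structure (node: left, right):
  26: L=24, R=67
  67: L=35, R=69
  35: L=34, R=60
  60: L=43, R=61
  24: L=15, R=25
  43: L=41, R=47
  41: L=37, R=–
  37: L=–, R=–
  61: L=–, R=–
  34: L=30, R=–
  30: L=27, R=–
  15: L=14, R=21
  69: L=–, R=–
  25: L=–, R=–
  21: L=17, R=–
  14: L=–, R=–
  17: L=–, R=–
  27: L=–, R=–
  47: L=–, R=–

Subtree rooted at 41 contains: 41, 37 — 2 nodes.

2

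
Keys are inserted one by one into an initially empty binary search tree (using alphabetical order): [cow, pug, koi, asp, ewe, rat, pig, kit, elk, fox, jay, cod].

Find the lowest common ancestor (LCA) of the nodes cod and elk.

cow: root
pug: right child of cow (depth 1)
koi: left child of pug (depth 2)
asp: left child of cow (depth 1)
ewe: left child of koi (depth 3)
rat: right child of pug (depth 2)
pig: right child of koi (depth 3)
kit: right child of ewe (depth 4)
elk: left child of ewe (depth 4)
fox: left child of kit (depth 5)
jay: right child of fox (depth 6)
cod: right child of asp (depth 2)

Path to cod: cow → asp → cod
Path to elk: cow → pug → koi → ewe → elk
The paths share a prefix ending at cow, then split left and right.

cow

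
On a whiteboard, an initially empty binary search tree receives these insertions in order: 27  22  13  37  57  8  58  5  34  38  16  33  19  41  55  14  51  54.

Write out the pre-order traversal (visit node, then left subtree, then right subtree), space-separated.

27 22 13 8 5 16 14 19 37 34 33 57 38 41 55 51 54 58

Resulting structure (node: left, right):
  27: L=22, R=37
  22: L=13, R=–
  13: L=8, R=16
  37: L=34, R=57
  57: L=38, R=58
  8: L=5, R=–
  58: L=–, R=–
  5: L=–, R=–
  34: L=33, R=–
  38: L=–, R=41
  16: L=14, R=19
  33: L=–, R=–
  19: L=–, R=–
  41: L=–, R=55
  55: L=51, R=–
  14: L=–, R=–
  51: L=–, R=54
  54: L=–, R=–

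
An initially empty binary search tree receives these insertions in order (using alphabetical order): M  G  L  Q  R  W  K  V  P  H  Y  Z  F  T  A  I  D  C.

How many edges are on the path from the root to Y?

4

M: root
G: left child of M (depth 1)
L: right child of G (depth 2)
Q: right child of M (depth 1)
R: right child of Q (depth 2)
W: right child of R (depth 3)
K: left child of L (depth 3)
V: left child of W (depth 4)
P: left child of Q (depth 2)
H: left child of K (depth 4)
Y: right child of W (depth 4)
Z: right child of Y (depth 5)
F: left child of G (depth 2)
T: left child of V (depth 5)
A: left child of F (depth 3)
I: right child of H (depth 5)
D: right child of A (depth 4)
C: left child of D (depth 5)

Path to Y: M → Q → R → W → Y, which is 4 edges.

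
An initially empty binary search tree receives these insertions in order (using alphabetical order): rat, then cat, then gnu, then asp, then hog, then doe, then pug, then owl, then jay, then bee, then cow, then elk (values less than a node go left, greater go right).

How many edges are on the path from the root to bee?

3

rat: root
cat: left child of rat (depth 1)
gnu: right child of cat (depth 2)
asp: left child of cat (depth 2)
hog: right child of gnu (depth 3)
doe: left child of gnu (depth 3)
pug: right child of hog (depth 4)
owl: left child of pug (depth 5)
jay: left child of owl (depth 6)
bee: right child of asp (depth 3)
cow: left child of doe (depth 4)
elk: right child of doe (depth 4)

Path to bee: rat → cat → asp → bee, which is 3 edges.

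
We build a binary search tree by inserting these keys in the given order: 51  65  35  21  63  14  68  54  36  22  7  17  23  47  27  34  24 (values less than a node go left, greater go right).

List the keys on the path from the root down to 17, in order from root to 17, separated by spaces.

Insert 51: tree is empty, so 51 becomes the root.
Insert 65: 65 > 51 → go right. Place as right child of 51.
Insert 35: 35 < 51 → go left. Place as left child of 51.
Insert 21: 21 < 51 → go left; 21 < 35 → go left. Place as left child of 35.
Insert 63: 63 > 51 → go right; 63 < 65 → go left. Place as left child of 65.
Insert 14: 14 < 51 → go left; 14 < 35 → go left; 14 < 21 → go left. Place as left child of 21.
Insert 68: 68 > 51 → go right; 68 > 65 → go right. Place as right child of 65.
Insert 54: 54 > 51 → go right; 54 < 65 → go left; 54 < 63 → go left. Place as left child of 63.
Insert 36: 36 < 51 → go left; 36 > 35 → go right. Place as right child of 35.
Insert 22: 22 < 51 → go left; 22 < 35 → go left; 22 > 21 → go right. Place as right child of 21.
Insert 7: 7 < 51 → go left; 7 < 35 → go left; 7 < 21 → go left; 7 < 14 → go left. Place as left child of 14.
Insert 17: 17 < 51 → go left; 17 < 35 → go left; 17 < 21 → go left; 17 > 14 → go right. Place as right child of 14.
Insert 23: 23 < 51 → go left; 23 < 35 → go left; 23 > 21 → go right; 23 > 22 → go right. Place as right child of 22.
Insert 47: 47 < 51 → go left; 47 > 35 → go right; 47 > 36 → go right. Place as right child of 36.
Insert 27: 27 < 51 → go left; 27 < 35 → go left; 27 > 21 → go right; 27 > 22 → go right; 27 > 23 → go right. Place as right child of 23.
Insert 34: 34 < 51 → go left; 34 < 35 → go left; 34 > 21 → go right; 34 > 22 → go right; 34 > 23 → go right; 34 > 27 → go right. Place as right child of 27.
Insert 24: 24 < 51 → go left; 24 < 35 → go left; 24 > 21 → go right; 24 > 22 → go right; 24 > 23 → go right; 24 < 27 → go left. Place as left child of 27.

51 35 21 14 17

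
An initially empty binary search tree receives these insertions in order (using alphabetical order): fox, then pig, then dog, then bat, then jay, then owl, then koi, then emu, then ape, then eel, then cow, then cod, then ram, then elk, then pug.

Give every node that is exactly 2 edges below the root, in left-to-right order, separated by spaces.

bat emu jay ram

Resulting structure (node: left, right):
  fox: L=dog, R=pig
  pig: L=jay, R=ram
  dog: L=bat, R=emu
  bat: L=ape, R=cow
  jay: L=–, R=owl
  owl: L=koi, R=–
  koi: L=–, R=–
  emu: L=eel, R=–
  ape: L=–, R=–
  eel: L=–, R=elk
  cow: L=cod, R=–
  cod: L=–, R=–
  ram: L=pug, R=–
  elk: L=–, R=–
  pug: L=–, R=–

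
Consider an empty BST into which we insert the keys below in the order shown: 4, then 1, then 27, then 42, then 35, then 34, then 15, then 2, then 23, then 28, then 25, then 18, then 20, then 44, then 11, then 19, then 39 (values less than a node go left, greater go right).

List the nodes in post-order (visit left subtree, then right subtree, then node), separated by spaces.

4: root
1: left child of 4 (depth 1)
27: right child of 4 (depth 1)
42: right child of 27 (depth 2)
35: left child of 42 (depth 3)
34: left child of 35 (depth 4)
15: left child of 27 (depth 2)
2: right child of 1 (depth 2)
23: right child of 15 (depth 3)
28: left child of 34 (depth 5)
25: right child of 23 (depth 4)
18: left child of 23 (depth 4)
20: right child of 18 (depth 5)
44: right child of 42 (depth 3)
11: left child of 15 (depth 3)
19: left child of 20 (depth 6)
39: right child of 35 (depth 4)

2 1 11 19 20 18 25 23 15 28 34 39 35 44 42 27 4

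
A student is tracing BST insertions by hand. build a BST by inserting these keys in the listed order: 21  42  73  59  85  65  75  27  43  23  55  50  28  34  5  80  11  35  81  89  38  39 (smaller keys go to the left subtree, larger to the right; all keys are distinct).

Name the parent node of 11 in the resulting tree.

5

Resulting structure (node: left, right):
  21: L=5, R=42
  42: L=27, R=73
  73: L=59, R=85
  59: L=43, R=65
  85: L=75, R=89
  65: L=–, R=–
  75: L=–, R=80
  27: L=23, R=28
  43: L=–, R=55
  23: L=–, R=–
  55: L=50, R=–
  50: L=–, R=–
  28: L=–, R=34
  34: L=–, R=35
  5: L=–, R=11
  80: L=–, R=81
  11: L=–, R=–
  35: L=–, R=38
  81: L=–, R=–
  89: L=–, R=–
  38: L=–, R=39
  39: L=–, R=–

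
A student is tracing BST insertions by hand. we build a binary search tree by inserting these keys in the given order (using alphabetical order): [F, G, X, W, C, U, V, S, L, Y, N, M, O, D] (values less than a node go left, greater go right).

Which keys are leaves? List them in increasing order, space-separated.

D M O V Y

F: root
G: right child of F (depth 1)
X: right child of G (depth 2)
W: left child of X (depth 3)
C: left child of F (depth 1)
U: left child of W (depth 4)
V: right child of U (depth 5)
S: left child of U (depth 5)
L: left child of S (depth 6)
Y: right child of X (depth 3)
N: right child of L (depth 7)
M: left child of N (depth 8)
O: right child of N (depth 8)
D: right child of C (depth 2)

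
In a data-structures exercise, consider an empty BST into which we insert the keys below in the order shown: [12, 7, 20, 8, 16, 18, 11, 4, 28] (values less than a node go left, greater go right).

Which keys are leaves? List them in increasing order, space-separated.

12: root
7: left child of 12 (depth 1)
20: right child of 12 (depth 1)
8: right child of 7 (depth 2)
16: left child of 20 (depth 2)
18: right child of 16 (depth 3)
11: right child of 8 (depth 3)
4: left child of 7 (depth 2)
28: right child of 20 (depth 2)

4 11 18 28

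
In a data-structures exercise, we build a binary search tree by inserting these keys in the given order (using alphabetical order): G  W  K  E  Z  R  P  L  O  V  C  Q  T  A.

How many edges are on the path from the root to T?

Resulting structure (node: left, right):
  G: L=E, R=W
  W: L=K, R=Z
  K: L=–, R=R
  E: L=C, R=–
  Z: L=–, R=–
  R: L=P, R=V
  P: L=L, R=Q
  L: L=–, R=O
  O: L=–, R=–
  V: L=T, R=–
  C: L=A, R=–
  Q: L=–, R=–
  T: L=–, R=–
  A: L=–, R=–

Path to T: G → W → K → R → V → T, which is 5 edges.

5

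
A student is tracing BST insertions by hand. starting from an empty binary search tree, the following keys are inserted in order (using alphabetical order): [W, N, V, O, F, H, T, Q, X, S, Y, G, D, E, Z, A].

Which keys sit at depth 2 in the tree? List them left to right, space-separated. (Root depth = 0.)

F V Y

Insert W: tree is empty, so W becomes the root.
Insert N: N < W → go left. Place as left child of W.
Insert V: V < W → go left; V > N → go right. Place as right child of N.
Insert O: O < W → go left; O > N → go right; O < V → go left. Place as left child of V.
Insert F: F < W → go left; F < N → go left. Place as left child of N.
Insert H: H < W → go left; H < N → go left; H > F → go right. Place as right child of F.
Insert T: T < W → go left; T > N → go right; T < V → go left; T > O → go right. Place as right child of O.
Insert Q: Q < W → go left; Q > N → go right; Q < V → go left; Q > O → go right; Q < T → go left. Place as left child of T.
Insert X: X > W → go right. Place as right child of W.
Insert S: S < W → go left; S > N → go right; S < V → go left; S > O → go right; S < T → go left; S > Q → go right. Place as right child of Q.
Insert Y: Y > W → go right; Y > X → go right. Place as right child of X.
Insert G: G < W → go left; G < N → go left; G > F → go right; G < H → go left. Place as left child of H.
Insert D: D < W → go left; D < N → go left; D < F → go left. Place as left child of F.
Insert E: E < W → go left; E < N → go left; E < F → go left; E > D → go right. Place as right child of D.
Insert Z: Z > W → go right; Z > X → go right; Z > Y → go right. Place as right child of Y.
Insert A: A < W → go left; A < N → go left; A < F → go left; A < D → go left. Place as left child of D.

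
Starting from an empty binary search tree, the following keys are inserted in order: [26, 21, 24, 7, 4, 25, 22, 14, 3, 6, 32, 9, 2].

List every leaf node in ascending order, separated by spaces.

26: root
21: left child of 26 (depth 1)
24: right child of 21 (depth 2)
7: left child of 21 (depth 2)
4: left child of 7 (depth 3)
25: right child of 24 (depth 3)
22: left child of 24 (depth 3)
14: right child of 7 (depth 3)
3: left child of 4 (depth 4)
6: right child of 4 (depth 4)
32: right child of 26 (depth 1)
9: left child of 14 (depth 4)
2: left child of 3 (depth 5)

2 6 9 22 25 32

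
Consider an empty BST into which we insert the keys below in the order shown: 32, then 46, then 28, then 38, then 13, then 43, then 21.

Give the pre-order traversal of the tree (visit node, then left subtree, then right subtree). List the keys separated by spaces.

32: root
46: right child of 32 (depth 1)
28: left child of 32 (depth 1)
38: left child of 46 (depth 2)
13: left child of 28 (depth 2)
43: right child of 38 (depth 3)
21: right child of 13 (depth 3)

32 28 13 21 46 38 43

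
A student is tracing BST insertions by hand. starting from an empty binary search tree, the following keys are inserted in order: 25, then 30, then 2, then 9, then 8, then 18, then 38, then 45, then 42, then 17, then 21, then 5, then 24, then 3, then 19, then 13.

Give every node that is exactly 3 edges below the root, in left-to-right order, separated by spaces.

Resulting structure (node: left, right):
  25: L=2, R=30
  30: L=–, R=38
  2: L=–, R=9
  9: L=8, R=18
  8: L=5, R=–
  18: L=17, R=21
  38: L=–, R=45
  45: L=42, R=–
  42: L=–, R=–
  17: L=13, R=–
  21: L=19, R=24
  5: L=3, R=–
  24: L=–, R=–
  3: L=–, R=–
  19: L=–, R=–
  13: L=–, R=–

8 18 45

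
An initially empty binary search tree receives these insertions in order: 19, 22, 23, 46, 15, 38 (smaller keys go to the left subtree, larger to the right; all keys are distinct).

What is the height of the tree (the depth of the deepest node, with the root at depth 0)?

4

19: root
22: right child of 19 (depth 1)
23: right child of 22 (depth 2)
46: right child of 23 (depth 3)
15: left child of 19 (depth 1)
38: left child of 46 (depth 4)

The deepest node is 38 at depth 4.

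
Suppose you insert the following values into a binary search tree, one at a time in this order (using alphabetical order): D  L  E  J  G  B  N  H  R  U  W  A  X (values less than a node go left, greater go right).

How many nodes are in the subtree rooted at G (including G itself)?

2

D: root
L: right child of D (depth 1)
E: left child of L (depth 2)
J: right child of E (depth 3)
G: left child of J (depth 4)
B: left child of D (depth 1)
N: right child of L (depth 2)
H: right child of G (depth 5)
R: right child of N (depth 3)
U: right child of R (depth 4)
W: right child of U (depth 5)
A: left child of B (depth 2)
X: right child of W (depth 6)

Subtree rooted at G contains: G, H — 2 nodes.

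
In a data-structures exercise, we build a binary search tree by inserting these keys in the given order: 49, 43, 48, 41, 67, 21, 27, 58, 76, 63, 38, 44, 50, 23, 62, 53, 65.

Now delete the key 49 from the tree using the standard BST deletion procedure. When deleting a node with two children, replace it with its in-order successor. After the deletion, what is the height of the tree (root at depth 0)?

5

Insert 49: tree is empty, so 49 becomes the root.
Insert 43: 43 < 49 → go left. Place as left child of 49.
Insert 48: 48 < 49 → go left; 48 > 43 → go right. Place as right child of 43.
Insert 41: 41 < 49 → go left; 41 < 43 → go left. Place as left child of 43.
Insert 67: 67 > 49 → go right. Place as right child of 49.
Insert 21: 21 < 49 → go left; 21 < 43 → go left; 21 < 41 → go left. Place as left child of 41.
Insert 27: 27 < 49 → go left; 27 < 43 → go left; 27 < 41 → go left; 27 > 21 → go right. Place as right child of 21.
Insert 58: 58 > 49 → go right; 58 < 67 → go left. Place as left child of 67.
Insert 76: 76 > 49 → go right; 76 > 67 → go right. Place as right child of 67.
Insert 63: 63 > 49 → go right; 63 < 67 → go left; 63 > 58 → go right. Place as right child of 58.
Insert 38: 38 < 49 → go left; 38 < 43 → go left; 38 < 41 → go left; 38 > 21 → go right; 38 > 27 → go right. Place as right child of 27.
Insert 44: 44 < 49 → go left; 44 > 43 → go right; 44 < 48 → go left. Place as left child of 48.
Insert 50: 50 > 49 → go right; 50 < 67 → go left; 50 < 58 → go left. Place as left child of 58.
Insert 23: 23 < 49 → go left; 23 < 43 → go left; 23 < 41 → go left; 23 > 21 → go right; 23 < 27 → go left. Place as left child of 27.
Insert 62: 62 > 49 → go right; 62 < 67 → go left; 62 > 58 → go right; 62 < 63 → go left. Place as left child of 63.
Insert 53: 53 > 49 → go right; 53 < 67 → go left; 53 < 58 → go left; 53 > 50 → go right. Place as right child of 50.
Insert 65: 65 > 49 → go right; 65 < 67 → go left; 65 > 58 → go right; 65 > 63 → go right. Place as right child of 63.

Delete 49 (two children — replace with in-order successor).
After deletion, deepest node is 38 at depth 5.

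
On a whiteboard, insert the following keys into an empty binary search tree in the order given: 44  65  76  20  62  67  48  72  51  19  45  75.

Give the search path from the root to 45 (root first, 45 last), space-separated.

Insert 44: tree is empty, so 44 becomes the root.
Insert 65: 65 > 44 → go right. Place as right child of 44.
Insert 76: 76 > 44 → go right; 76 > 65 → go right. Place as right child of 65.
Insert 20: 20 < 44 → go left. Place as left child of 44.
Insert 62: 62 > 44 → go right; 62 < 65 → go left. Place as left child of 65.
Insert 67: 67 > 44 → go right; 67 > 65 → go right; 67 < 76 → go left. Place as left child of 76.
Insert 48: 48 > 44 → go right; 48 < 65 → go left; 48 < 62 → go left. Place as left child of 62.
Insert 72: 72 > 44 → go right; 72 > 65 → go right; 72 < 76 → go left; 72 > 67 → go right. Place as right child of 67.
Insert 51: 51 > 44 → go right; 51 < 65 → go left; 51 < 62 → go left; 51 > 48 → go right. Place as right child of 48.
Insert 19: 19 < 44 → go left; 19 < 20 → go left. Place as left child of 20.
Insert 45: 45 > 44 → go right; 45 < 65 → go left; 45 < 62 → go left; 45 < 48 → go left. Place as left child of 48.
Insert 75: 75 > 44 → go right; 75 > 65 → go right; 75 < 76 → go left; 75 > 67 → go right; 75 > 72 → go right. Place as right child of 72.

44 65 62 48 45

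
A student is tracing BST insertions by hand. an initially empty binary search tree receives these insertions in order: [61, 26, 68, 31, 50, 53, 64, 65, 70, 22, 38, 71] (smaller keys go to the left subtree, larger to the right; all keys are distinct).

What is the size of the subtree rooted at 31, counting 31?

4

Insert 61: tree is empty, so 61 becomes the root.
Insert 26: 26 < 61 → go left. Place as left child of 61.
Insert 68: 68 > 61 → go right. Place as right child of 61.
Insert 31: 31 < 61 → go left; 31 > 26 → go right. Place as right child of 26.
Insert 50: 50 < 61 → go left; 50 > 26 → go right; 50 > 31 → go right. Place as right child of 31.
Insert 53: 53 < 61 → go left; 53 > 26 → go right; 53 > 31 → go right; 53 > 50 → go right. Place as right child of 50.
Insert 64: 64 > 61 → go right; 64 < 68 → go left. Place as left child of 68.
Insert 65: 65 > 61 → go right; 65 < 68 → go left; 65 > 64 → go right. Place as right child of 64.
Insert 70: 70 > 61 → go right; 70 > 68 → go right. Place as right child of 68.
Insert 22: 22 < 61 → go left; 22 < 26 → go left. Place as left child of 26.
Insert 38: 38 < 61 → go left; 38 > 26 → go right; 38 > 31 → go right; 38 < 50 → go left. Place as left child of 50.
Insert 71: 71 > 61 → go right; 71 > 68 → go right; 71 > 70 → go right. Place as right child of 70.

Subtree rooted at 31 contains: 31, 50, 38, 53 — 4 nodes.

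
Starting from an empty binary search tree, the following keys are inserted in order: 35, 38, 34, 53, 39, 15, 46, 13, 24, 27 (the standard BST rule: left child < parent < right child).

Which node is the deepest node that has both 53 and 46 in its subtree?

53

35: root
38: right child of 35 (depth 1)
34: left child of 35 (depth 1)
53: right child of 38 (depth 2)
39: left child of 53 (depth 3)
15: left child of 34 (depth 2)
46: right child of 39 (depth 4)
13: left child of 15 (depth 3)
24: right child of 15 (depth 3)
27: right child of 24 (depth 4)

Path to 53: 35 → 38 → 53
Path to 46: 35 → 38 → 53 → 39 → 46
53 lies on both paths and is an ancestor of the other node.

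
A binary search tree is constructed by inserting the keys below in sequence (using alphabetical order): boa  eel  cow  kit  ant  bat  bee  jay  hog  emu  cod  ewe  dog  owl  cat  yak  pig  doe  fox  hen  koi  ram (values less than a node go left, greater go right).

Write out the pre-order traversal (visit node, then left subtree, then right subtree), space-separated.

boa: root
eel: right child of boa (depth 1)
cow: left child of eel (depth 2)
kit: right child of eel (depth 2)
ant: left child of boa (depth 1)
bat: right child of ant (depth 2)
bee: right child of bat (depth 3)
jay: left child of kit (depth 3)
hog: left child of jay (depth 4)
emu: left child of hog (depth 5)
cod: left child of cow (depth 3)
ewe: right child of emu (depth 6)
dog: right child of cow (depth 3)
owl: right child of kit (depth 3)
cat: left child of cod (depth 4)
yak: right child of owl (depth 4)
pig: left child of yak (depth 5)
doe: left child of dog (depth 4)
fox: right child of ewe (depth 7)
hen: right child of fox (depth 8)
koi: left child of owl (depth 4)
ram: right child of pig (depth 6)

boa ant bat bee eel cow cod cat dog doe kit jay hog emu ewe fox hen owl koi yak pig ram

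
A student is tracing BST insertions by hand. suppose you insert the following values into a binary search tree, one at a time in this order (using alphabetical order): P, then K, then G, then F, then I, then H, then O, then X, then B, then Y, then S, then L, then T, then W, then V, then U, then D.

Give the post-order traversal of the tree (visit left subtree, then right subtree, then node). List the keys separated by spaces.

D B F H I G L O K U V W T S Y X P

P: root
K: left child of P (depth 1)
G: left child of K (depth 2)
F: left child of G (depth 3)
I: right child of G (depth 3)
H: left child of I (depth 4)
O: right child of K (depth 2)
X: right child of P (depth 1)
B: left child of F (depth 4)
Y: right child of X (depth 2)
S: left child of X (depth 2)
L: left child of O (depth 3)
T: right child of S (depth 3)
W: right child of T (depth 4)
V: left child of W (depth 5)
U: left child of V (depth 6)
D: right child of B (depth 5)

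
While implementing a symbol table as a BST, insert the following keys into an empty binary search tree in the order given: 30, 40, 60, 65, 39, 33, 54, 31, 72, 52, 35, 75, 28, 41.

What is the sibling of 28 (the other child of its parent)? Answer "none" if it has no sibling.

40

30: root
40: right child of 30 (depth 1)
60: right child of 40 (depth 2)
65: right child of 60 (depth 3)
39: left child of 40 (depth 2)
33: left child of 39 (depth 3)
54: left child of 60 (depth 3)
31: left child of 33 (depth 4)
72: right child of 65 (depth 4)
52: left child of 54 (depth 4)
35: right child of 33 (depth 4)
75: right child of 72 (depth 5)
28: left child of 30 (depth 1)
41: left child of 52 (depth 5)

28's parent is 30; the other child of 30 is 40.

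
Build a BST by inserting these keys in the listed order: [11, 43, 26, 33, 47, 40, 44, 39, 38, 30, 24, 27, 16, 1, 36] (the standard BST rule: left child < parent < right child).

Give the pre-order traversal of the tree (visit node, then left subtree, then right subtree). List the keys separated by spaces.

11: root
43: right child of 11 (depth 1)
26: left child of 43 (depth 2)
33: right child of 26 (depth 3)
47: right child of 43 (depth 2)
40: right child of 33 (depth 4)
44: left child of 47 (depth 3)
39: left child of 40 (depth 5)
38: left child of 39 (depth 6)
30: left child of 33 (depth 4)
24: left child of 26 (depth 3)
27: left child of 30 (depth 5)
16: left child of 24 (depth 4)
1: left child of 11 (depth 1)
36: left child of 38 (depth 7)

11 1 43 26 24 16 33 30 27 40 39 38 36 47 44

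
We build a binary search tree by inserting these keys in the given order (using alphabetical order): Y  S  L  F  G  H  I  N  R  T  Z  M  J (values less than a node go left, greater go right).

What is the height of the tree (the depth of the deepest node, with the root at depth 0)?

7

Y: root
S: left child of Y (depth 1)
L: left child of S (depth 2)
F: left child of L (depth 3)
G: right child of F (depth 4)
H: right child of G (depth 5)
I: right child of H (depth 6)
N: right child of L (depth 3)
R: right child of N (depth 4)
T: right child of S (depth 2)
Z: right child of Y (depth 1)
M: left child of N (depth 4)
J: right child of I (depth 7)

The deepest node is J at depth 7.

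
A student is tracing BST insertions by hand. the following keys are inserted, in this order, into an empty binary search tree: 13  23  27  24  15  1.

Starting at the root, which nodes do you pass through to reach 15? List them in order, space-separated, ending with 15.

13 23 15

Resulting structure (node: left, right):
  13: L=1, R=23
  23: L=15, R=27
  27: L=24, R=–
  24: L=–, R=–
  15: L=–, R=–
  1: L=–, R=–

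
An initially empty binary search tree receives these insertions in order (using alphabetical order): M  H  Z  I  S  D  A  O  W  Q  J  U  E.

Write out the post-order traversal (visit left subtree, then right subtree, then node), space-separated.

A E D J I H Q O U W S Z M

Resulting structure (node: left, right):
  M: L=H, R=Z
  H: L=D, R=I
  Z: L=S, R=–
  I: L=–, R=J
  S: L=O, R=W
  D: L=A, R=E
  A: L=–, R=–
  O: L=–, R=Q
  W: L=U, R=–
  Q: L=–, R=–
  J: L=–, R=–
  U: L=–, R=–
  E: L=–, R=–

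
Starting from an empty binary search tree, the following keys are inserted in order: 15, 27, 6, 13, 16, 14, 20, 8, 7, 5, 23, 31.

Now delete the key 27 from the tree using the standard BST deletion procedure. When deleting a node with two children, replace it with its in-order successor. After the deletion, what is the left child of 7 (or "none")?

15: root
27: right child of 15 (depth 1)
6: left child of 15 (depth 1)
13: right child of 6 (depth 2)
16: left child of 27 (depth 2)
14: right child of 13 (depth 3)
20: right child of 16 (depth 3)
8: left child of 13 (depth 3)
7: left child of 8 (depth 4)
5: left child of 6 (depth 2)
23: right child of 20 (depth 4)
31: right child of 27 (depth 2)

Delete 27 (two children — replace with in-order successor).
After deletion, 7's left child: none.

none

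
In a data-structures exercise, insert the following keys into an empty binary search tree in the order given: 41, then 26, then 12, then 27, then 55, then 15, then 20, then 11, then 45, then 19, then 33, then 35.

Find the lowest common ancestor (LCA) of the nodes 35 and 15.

Insert 41: tree is empty, so 41 becomes the root.
Insert 26: 26 < 41 → go left. Place as left child of 41.
Insert 12: 12 < 41 → go left; 12 < 26 → go left. Place as left child of 26.
Insert 27: 27 < 41 → go left; 27 > 26 → go right. Place as right child of 26.
Insert 55: 55 > 41 → go right. Place as right child of 41.
Insert 15: 15 < 41 → go left; 15 < 26 → go left; 15 > 12 → go right. Place as right child of 12.
Insert 20: 20 < 41 → go left; 20 < 26 → go left; 20 > 12 → go right; 20 > 15 → go right. Place as right child of 15.
Insert 11: 11 < 41 → go left; 11 < 26 → go left; 11 < 12 → go left. Place as left child of 12.
Insert 45: 45 > 41 → go right; 45 < 55 → go left. Place as left child of 55.
Insert 19: 19 < 41 → go left; 19 < 26 → go left; 19 > 12 → go right; 19 > 15 → go right; 19 < 20 → go left. Place as left child of 20.
Insert 33: 33 < 41 → go left; 33 > 26 → go right; 33 > 27 → go right. Place as right child of 27.
Insert 35: 35 < 41 → go left; 35 > 26 → go right; 35 > 27 → go right; 35 > 33 → go right. Place as right child of 33.

Path to 35: 41 → 26 → 27 → 33 → 35
Path to 15: 41 → 26 → 12 → 15
The paths share a prefix ending at 26, then split left and right.

26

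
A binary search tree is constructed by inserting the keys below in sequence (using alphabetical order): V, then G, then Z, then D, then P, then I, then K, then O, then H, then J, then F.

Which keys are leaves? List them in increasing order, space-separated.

Resulting structure (node: left, right):
  V: L=G, R=Z
  G: L=D, R=P
  Z: L=–, R=–
  D: L=–, R=F
  P: L=I, R=–
  I: L=H, R=K
  K: L=J, R=O
  O: L=–, R=–
  H: L=–, R=–
  J: L=–, R=–
  F: L=–, R=–

F H J O Z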